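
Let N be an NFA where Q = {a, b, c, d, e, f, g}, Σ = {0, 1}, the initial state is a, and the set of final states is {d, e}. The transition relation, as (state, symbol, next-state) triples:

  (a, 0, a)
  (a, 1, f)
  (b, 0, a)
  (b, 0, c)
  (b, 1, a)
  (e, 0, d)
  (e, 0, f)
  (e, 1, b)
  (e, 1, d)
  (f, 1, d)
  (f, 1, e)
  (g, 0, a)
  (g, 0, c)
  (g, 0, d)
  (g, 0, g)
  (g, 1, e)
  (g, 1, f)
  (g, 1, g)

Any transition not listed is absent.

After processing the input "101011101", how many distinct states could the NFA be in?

0

Start in {a}.
Read '1': a→{f}; now {f}.
Read '0': f→∅; now ∅.
The set is empty and remains empty for the remaining 7 symbols.
That set has 0 states.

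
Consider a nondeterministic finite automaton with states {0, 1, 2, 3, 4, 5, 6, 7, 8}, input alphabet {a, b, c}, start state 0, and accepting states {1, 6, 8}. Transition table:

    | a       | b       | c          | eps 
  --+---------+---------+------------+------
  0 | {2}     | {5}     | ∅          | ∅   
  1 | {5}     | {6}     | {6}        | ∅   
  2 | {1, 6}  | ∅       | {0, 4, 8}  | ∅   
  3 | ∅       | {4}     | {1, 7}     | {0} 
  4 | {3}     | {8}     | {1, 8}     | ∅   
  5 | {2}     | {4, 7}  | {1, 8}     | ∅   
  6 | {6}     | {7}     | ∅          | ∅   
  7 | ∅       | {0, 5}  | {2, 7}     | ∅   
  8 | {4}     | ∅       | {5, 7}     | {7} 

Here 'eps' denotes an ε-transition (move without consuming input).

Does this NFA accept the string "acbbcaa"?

Yes

Start in {0}.
Read 'a': 0→{2}; now {2}.
Read 'c': 2→{0, 4, 8}; union {0, 4, 8}; ε-closure = {0, 4, 7, 8}.
Read 'b': 0→{5}, 4→{8}, 7→{0, 5}, 8→∅; union {0, 5, 8}; ε-closure = {0, 5, 7, 8}.
Read 'b': 0→{5}, 5→{4, 7}, 7→{0, 5}, 8→∅; now {0, 4, 5, 7}.
Read 'c': 0→∅, 4→{1, 8}, 5→{1, 8}, 7→{2, 7}; now {1, 2, 7, 8}.
Read 'a': 1→{5}, 2→{1, 6}, 7→∅, 8→{4}; now {1, 4, 5, 6}.
Read 'a': 1→{5}, 4→{3}, 5→{2}, 6→{6}; union {2, 3, 5, 6}; ε-closure = {0, 2, 3, 5, 6}.
The final set {0, 2, 3, 5, 6} contains the accepting state 6.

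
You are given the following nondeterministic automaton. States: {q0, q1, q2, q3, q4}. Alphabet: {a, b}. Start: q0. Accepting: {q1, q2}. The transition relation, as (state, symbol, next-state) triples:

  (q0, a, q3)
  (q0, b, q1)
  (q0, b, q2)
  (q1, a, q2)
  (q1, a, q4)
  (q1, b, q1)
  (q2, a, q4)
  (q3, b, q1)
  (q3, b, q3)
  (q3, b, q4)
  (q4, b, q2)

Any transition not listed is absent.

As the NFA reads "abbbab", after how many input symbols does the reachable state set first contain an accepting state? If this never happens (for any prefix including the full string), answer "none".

2

Start in {q0}.
Read 'a': q0→{q3}; now {q3}.
Read 'b': q3→{q1, q3, q4}; now {q1, q3, q4}.
None of the earlier sets intersect F, but {q1, q3, q4} does.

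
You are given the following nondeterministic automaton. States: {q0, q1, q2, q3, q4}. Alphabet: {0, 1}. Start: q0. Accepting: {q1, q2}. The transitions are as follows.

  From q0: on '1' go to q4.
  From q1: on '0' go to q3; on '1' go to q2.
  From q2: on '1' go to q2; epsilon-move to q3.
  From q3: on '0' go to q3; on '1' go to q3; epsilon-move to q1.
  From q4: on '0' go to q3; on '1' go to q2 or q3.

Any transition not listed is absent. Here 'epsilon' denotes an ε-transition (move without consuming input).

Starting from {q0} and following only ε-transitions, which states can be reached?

{q0}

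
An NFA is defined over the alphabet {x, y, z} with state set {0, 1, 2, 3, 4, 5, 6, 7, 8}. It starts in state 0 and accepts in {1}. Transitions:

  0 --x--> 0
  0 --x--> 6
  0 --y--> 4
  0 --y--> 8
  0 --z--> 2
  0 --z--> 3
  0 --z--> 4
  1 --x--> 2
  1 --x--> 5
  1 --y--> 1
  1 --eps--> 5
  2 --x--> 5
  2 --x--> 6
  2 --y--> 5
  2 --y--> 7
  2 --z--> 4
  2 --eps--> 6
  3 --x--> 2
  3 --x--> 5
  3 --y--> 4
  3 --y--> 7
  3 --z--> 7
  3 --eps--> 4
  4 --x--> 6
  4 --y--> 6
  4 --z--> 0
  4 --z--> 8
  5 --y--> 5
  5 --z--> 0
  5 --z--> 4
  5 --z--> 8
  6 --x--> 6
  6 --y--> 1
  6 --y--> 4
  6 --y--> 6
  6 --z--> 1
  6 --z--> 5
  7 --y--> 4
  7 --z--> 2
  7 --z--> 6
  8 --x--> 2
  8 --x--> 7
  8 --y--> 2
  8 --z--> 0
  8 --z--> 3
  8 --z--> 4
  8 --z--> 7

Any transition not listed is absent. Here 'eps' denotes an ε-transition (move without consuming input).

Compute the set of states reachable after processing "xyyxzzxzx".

Start in {0}.
Read 'x': 0→{0, 6}; now {0, 6}.
Read 'y': 0→{4, 8}, 6→{1, 4, 6}; union {1, 4, 6, 8}; ε-closure = {1, 4, 5, 6, 8}.
Read 'y': 1→{1}, 4→{6}, 5→{5}, 6→{1, 4, 6}, 8→{2}; now {1, 2, 4, 5, 6}.
Read 'x': 1→{2, 5}, 2→{5, 6}, 4→{6}, 5→∅, 6→{6}; now {2, 5, 6}.
Read 'z': 2→{4}, 5→{0, 4, 8}, 6→{1, 5}; now {0, 1, 4, 5, 8}.
Read 'z': 0→{2, 3, 4}, 1→∅, 4→{0, 8}, 5→{0, 4, 8}, 8→{0, 3, 4, 7}; union {0, 2, 3, 4, 7, 8}; ε-closure = {0, 2, 3, 4, 6, 7, 8}.
Read 'x': 0→{0, 6}, 2→{5, 6}, 3→{2, 5}, 4→{6}, 6→{6}, 7→∅, 8→{2, 7}; now {0, 2, 5, 6, 7}.
Read 'z': 0→{2, 3, 4}, 2→{4}, 5→{0, 4, 8}, 6→{1, 5}, 7→{2, 6}; now {0, 1, 2, 3, 4, 5, 6, 8}.
Read 'x': 0→{0, 6}, 1→{2, 5}, 2→{5, 6}, 3→{2, 5}, 4→{6}, 5→∅, 6→{6}, 8→{2, 7}; now {0, 2, 5, 6, 7}.

{0, 2, 5, 6, 7}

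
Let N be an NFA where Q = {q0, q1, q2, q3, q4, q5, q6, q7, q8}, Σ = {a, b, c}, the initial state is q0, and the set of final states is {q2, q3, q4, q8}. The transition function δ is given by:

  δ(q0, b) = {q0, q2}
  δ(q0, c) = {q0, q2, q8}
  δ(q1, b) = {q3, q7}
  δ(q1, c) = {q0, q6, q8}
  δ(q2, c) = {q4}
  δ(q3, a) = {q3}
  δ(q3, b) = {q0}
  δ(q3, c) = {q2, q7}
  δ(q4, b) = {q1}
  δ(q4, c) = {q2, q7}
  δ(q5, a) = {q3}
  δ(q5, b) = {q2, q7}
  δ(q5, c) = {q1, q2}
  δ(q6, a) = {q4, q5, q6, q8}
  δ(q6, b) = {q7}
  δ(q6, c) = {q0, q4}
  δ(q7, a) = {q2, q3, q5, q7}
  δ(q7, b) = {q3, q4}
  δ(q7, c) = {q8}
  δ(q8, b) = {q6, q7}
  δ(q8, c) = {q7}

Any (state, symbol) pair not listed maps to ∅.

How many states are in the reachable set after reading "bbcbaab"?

Start in {q0}.
Read 'b': {q0} → {q0, q2}.
Read 'b': {q0, q2} → {q0, q2}.
Read 'c': {q0, q2} → {q0, q2, q4, q8}.
Read 'b': {q0, q2, q4, q8} → {q0, q1, q2, q6, q7}.
Read 'a': {q0, q1, q2, q6, q7} → {q2, q3, q4, q5, q6, q7, q8}.
Read 'a': {q2, q3, q4, q5, q6, q7, q8} → {q2, q3, q4, q5, q6, q7, q8}.
Read 'b': {q2, q3, q4, q5, q6, q7, q8} → {q0, q1, q2, q3, q4, q6, q7}.
That set has 7 states.

7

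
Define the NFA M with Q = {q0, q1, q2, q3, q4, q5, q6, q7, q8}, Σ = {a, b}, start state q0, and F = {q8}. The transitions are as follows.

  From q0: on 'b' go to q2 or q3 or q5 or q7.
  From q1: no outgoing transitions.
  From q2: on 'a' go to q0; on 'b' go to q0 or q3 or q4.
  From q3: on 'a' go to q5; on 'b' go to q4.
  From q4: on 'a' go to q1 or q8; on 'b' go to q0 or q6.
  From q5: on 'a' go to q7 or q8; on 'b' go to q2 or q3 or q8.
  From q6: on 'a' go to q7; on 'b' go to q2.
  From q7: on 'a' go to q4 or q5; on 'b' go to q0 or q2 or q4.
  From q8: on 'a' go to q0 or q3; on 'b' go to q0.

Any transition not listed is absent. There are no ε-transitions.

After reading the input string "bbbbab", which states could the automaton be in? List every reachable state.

Start in {q0}.
Read 'b': q0→{q2, q3, q5, q7}; now {q2, q3, q5, q7}.
Read 'b': q2→{q0, q3, q4}, q3→{q4}, q5→{q2, q3, q8}, q7→{q0, q2, q4}; now {q0, q2, q3, q4, q8}.
Read 'b': q0→{q2, q3, q5, q7}, q2→{q0, q3, q4}, q3→{q4}, q4→{q0, q6}, q8→{q0}; now {q0, q2, q3, q4, q5, q6, q7}.
Read 'b': q0→{q2, q3, q5, q7}, q2→{q0, q3, q4}, q3→{q4}, q4→{q0, q6}, q5→{q2, q3, q8}, q6→{q2}, q7→{q0, q2, q4}; now {q0, q2, q3, q4, q5, q6, q7, q8}.
Read 'a': q0→∅, q2→{q0}, q3→{q5}, q4→{q1, q8}, q5→{q7, q8}, q6→{q7}, q7→{q4, q5}, q8→{q0, q3}; now {q0, q1, q3, q4, q5, q7, q8}.
Read 'b': q0→{q2, q3, q5, q7}, q1→∅, q3→{q4}, q4→{q0, q6}, q5→{q2, q3, q8}, q7→{q0, q2, q4}, q8→{q0}; now {q0, q2, q3, q4, q5, q6, q7, q8}.

{q0, q2, q3, q4, q5, q6, q7, q8}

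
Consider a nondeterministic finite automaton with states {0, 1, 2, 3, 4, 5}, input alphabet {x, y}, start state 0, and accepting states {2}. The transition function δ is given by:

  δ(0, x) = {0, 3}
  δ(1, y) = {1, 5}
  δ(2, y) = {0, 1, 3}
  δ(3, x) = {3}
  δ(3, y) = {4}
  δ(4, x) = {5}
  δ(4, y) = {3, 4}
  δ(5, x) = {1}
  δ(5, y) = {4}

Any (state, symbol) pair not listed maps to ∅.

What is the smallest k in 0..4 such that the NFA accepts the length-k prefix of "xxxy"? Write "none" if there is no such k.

Start in {0}.
Read 'x': 0→{0, 3}; now {0, 3}.
Read 'x': 0→{0, 3}, 3→{3}; now {0, 3}.
Read 'x': 0→{0, 3}, 3→{3}; now {0, 3}.
Read 'y': 0→∅, 3→{4}; now {4}.
No reachable set along the way intersects F.

none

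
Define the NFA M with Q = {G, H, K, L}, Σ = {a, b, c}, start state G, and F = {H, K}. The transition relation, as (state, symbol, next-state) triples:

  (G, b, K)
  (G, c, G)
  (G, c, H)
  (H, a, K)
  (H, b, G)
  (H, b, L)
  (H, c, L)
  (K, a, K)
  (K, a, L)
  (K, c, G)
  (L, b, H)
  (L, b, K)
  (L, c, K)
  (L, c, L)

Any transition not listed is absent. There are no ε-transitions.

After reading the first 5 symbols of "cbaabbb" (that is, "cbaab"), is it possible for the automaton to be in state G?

No

Start in {G}.
Read 'c': G→{G, H}; now {G, H}.
Read 'b': G→{K}, H→{G, L}; now {G, K, L}.
Read 'a': G→∅, K→{K, L}, L→∅; now {K, L}.
Read 'a': K→{K, L}, L→∅; now {K, L}.
Read 'b': K→∅, L→{H, K}; now {H, K}.
State G is not in {H, K}.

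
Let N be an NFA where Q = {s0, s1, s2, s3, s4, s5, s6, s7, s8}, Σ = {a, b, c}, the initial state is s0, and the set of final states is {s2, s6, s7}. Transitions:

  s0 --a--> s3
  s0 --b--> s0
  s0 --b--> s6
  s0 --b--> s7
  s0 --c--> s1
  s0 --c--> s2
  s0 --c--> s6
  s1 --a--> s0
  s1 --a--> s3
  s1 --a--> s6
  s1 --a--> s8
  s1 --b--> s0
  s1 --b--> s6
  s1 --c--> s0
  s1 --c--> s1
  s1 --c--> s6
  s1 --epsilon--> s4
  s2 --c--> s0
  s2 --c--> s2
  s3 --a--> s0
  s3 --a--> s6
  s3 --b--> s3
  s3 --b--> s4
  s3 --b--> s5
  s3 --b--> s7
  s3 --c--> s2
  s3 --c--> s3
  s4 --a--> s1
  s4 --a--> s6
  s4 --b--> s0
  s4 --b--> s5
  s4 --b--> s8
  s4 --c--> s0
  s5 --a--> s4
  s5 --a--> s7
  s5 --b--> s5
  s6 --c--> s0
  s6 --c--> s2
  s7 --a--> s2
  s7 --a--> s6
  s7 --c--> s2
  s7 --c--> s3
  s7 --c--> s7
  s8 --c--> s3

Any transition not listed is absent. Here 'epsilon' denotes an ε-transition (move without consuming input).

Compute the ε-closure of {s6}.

Begin with {s6}.
No ε-moves leave this set, so the closure equals the set itself.

{s6}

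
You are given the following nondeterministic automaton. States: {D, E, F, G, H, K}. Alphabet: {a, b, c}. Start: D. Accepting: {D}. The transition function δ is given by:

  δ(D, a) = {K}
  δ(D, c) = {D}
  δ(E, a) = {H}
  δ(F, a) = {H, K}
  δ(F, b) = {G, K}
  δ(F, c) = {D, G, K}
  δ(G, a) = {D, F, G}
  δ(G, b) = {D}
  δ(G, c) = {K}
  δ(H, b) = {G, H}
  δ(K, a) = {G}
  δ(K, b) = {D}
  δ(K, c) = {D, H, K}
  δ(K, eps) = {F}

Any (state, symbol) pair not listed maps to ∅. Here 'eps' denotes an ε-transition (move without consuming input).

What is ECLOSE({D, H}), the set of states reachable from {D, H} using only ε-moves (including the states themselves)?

{D, H}

Begin with {D, H}.
No ε-moves leave this set, so the closure equals the set itself.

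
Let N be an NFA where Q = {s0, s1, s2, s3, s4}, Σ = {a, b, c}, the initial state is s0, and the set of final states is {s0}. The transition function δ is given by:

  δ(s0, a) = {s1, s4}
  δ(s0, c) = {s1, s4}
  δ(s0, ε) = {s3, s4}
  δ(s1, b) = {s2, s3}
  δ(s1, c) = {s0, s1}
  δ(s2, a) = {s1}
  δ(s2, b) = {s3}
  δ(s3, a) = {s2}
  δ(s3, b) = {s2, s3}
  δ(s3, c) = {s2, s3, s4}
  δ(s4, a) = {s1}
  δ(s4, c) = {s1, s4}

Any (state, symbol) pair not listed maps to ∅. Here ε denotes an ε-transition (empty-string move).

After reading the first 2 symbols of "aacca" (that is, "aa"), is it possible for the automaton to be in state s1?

Yes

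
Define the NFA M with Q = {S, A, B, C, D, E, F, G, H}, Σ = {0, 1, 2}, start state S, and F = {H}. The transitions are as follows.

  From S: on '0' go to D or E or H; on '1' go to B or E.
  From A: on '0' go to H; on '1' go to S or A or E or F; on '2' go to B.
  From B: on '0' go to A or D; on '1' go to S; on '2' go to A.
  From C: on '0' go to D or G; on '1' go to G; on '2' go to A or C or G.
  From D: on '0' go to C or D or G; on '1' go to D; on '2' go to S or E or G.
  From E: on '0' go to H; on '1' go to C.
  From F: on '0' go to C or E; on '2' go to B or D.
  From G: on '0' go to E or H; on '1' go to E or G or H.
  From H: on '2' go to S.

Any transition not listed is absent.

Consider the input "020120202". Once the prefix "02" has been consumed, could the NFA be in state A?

Start in {S}.
Read '0': S→{D, E, H}; now {D, E, H}.
Read '2': D→{S, E, G}, E→∅, H→{S}; now {S, E, G}.
State A is not in {S, E, G}.

No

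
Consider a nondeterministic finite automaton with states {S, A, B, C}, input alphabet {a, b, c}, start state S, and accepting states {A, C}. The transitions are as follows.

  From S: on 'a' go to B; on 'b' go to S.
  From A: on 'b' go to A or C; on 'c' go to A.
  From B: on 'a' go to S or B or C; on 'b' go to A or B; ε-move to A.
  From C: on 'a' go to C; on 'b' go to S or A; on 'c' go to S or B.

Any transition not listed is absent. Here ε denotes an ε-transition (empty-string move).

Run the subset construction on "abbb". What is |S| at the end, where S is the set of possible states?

4

Start in {S}.
Read 'a': {S} → {A, B}.
Read 'b': {A, B} → {A, B, C}.
Read 'b': {A, B, C} → {S, A, B, C}.
Read 'b': {S, A, B, C} → {S, A, B, C}.
That set has 4 states.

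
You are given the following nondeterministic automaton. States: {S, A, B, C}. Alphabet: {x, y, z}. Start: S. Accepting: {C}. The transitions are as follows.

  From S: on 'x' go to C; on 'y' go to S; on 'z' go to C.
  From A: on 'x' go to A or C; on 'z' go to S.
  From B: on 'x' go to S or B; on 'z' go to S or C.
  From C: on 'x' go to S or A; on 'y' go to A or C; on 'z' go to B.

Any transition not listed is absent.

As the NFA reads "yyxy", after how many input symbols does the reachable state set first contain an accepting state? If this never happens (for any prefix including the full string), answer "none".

Start in {S}.
Read 'y': {S} → {S}.
Read 'y': {S} → {S}.
Read 'x': {S} → {C}.
None of the earlier sets intersect F, but {C} does.

3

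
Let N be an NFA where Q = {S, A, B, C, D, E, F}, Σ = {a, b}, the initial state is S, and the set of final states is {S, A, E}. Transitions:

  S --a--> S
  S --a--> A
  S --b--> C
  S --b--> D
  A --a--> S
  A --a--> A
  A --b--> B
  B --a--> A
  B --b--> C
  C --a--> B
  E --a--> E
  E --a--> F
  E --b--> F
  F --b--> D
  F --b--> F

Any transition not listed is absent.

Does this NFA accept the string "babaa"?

Yes

Start in {S}.
Read 'b': S→{C, D}; now {C, D}.
Read 'a': C→{B}, D→∅; now {B}.
Read 'b': B→{C}; now {C}.
Read 'a': C→{B}; now {B}.
Read 'a': B→{A}; now {A}.
The final set {A} contains the accepting state A.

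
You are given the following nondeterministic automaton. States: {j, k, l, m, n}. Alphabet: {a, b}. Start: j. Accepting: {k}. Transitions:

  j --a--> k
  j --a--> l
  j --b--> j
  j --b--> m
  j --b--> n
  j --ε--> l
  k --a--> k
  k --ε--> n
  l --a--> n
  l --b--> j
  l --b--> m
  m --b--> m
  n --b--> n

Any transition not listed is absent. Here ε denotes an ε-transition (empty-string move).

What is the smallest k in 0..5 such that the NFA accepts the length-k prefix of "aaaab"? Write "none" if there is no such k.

Start: ε-closure({j}) = {j, l}.
Read 'a': {j, l} → {k, l, n}.
None of the earlier sets intersect F, but {k, l, n} does.

1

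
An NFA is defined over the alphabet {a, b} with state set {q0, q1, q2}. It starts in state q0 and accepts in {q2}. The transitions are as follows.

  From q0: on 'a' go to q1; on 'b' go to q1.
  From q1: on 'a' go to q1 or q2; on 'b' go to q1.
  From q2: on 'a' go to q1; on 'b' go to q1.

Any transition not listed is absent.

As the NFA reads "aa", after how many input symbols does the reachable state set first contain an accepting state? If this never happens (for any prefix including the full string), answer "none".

2

Start in {q0}.
Read 'a': {q0} → {q1}.
Read 'a': {q1} → {q1, q2}.
None of the earlier sets intersect F, but {q1, q2} does.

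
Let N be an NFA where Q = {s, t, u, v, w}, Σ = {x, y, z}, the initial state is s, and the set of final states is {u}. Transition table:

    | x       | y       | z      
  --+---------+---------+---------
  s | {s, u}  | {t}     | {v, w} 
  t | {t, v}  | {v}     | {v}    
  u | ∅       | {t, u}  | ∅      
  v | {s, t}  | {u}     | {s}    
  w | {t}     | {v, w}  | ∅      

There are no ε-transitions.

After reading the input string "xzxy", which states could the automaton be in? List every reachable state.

{t, v}

Start in {s}.
Read 'x': {s} → {s, u}.
Read 'z': {s, u} → {v, w}.
Read 'x': {v, w} → {s, t}.
Read 'y': {s, t} → {t, v}.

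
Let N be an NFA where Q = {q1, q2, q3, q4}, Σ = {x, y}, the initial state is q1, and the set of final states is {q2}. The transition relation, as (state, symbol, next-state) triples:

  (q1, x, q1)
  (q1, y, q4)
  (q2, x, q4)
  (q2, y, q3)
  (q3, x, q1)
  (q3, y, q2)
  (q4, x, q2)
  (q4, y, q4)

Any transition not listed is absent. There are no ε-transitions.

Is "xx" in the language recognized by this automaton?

No

Start in {q1}.
Read 'x': {q1} → {q1}.
Read 'x': {q1} → {q1}.
The final set {q1} contains no accepting state.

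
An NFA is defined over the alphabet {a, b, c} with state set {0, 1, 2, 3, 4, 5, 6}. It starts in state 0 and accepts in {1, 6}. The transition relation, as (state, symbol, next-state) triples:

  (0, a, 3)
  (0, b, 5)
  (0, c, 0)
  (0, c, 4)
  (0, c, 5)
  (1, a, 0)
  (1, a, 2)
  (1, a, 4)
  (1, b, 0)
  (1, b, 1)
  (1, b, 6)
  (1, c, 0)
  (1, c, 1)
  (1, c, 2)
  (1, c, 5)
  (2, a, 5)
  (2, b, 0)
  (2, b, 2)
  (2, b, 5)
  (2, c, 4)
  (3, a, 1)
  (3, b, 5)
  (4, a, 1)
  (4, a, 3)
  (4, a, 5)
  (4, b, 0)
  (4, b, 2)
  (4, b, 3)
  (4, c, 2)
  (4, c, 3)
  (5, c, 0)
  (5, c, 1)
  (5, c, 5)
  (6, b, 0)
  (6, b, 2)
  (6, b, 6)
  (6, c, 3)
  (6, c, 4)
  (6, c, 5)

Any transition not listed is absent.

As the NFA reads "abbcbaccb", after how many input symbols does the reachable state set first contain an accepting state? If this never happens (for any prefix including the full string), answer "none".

none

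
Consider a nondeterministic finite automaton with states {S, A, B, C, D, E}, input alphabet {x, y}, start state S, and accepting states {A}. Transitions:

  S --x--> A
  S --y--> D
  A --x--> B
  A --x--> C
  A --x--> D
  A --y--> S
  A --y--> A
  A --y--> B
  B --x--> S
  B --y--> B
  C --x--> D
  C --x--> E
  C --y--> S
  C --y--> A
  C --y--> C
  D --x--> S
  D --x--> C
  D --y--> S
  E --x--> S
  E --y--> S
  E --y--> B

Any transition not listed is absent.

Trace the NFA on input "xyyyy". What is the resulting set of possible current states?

Start in {S}.
Read 'x': S→{A}; now {A}.
Read 'y': A→{S, A, B}; now {S, A, B}.
Read 'y': S→{D}, A→{S, A, B}, B→{B}; now {S, A, B, D}.
Read 'y': S→{D}, A→{S, A, B}, B→{B}, D→{S}; now {S, A, B, D}.
Read 'y': S→{D}, A→{S, A, B}, B→{B}, D→{S}; now {S, A, B, D}.

{S, A, B, D}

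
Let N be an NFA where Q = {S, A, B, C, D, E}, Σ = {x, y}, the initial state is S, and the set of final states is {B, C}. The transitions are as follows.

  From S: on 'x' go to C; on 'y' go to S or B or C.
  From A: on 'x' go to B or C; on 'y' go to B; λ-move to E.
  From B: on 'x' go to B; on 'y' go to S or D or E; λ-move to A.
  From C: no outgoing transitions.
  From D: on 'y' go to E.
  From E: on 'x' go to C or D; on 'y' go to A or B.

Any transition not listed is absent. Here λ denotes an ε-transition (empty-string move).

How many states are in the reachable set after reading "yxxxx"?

5

Start in {S}.
Read 'y': S→{S, B, C}; union {S, B, C}; ε-closure = {S, A, B, C, E}.
Read 'x': S→{C}, A→{B, C}, B→{B}, C→∅, E→{C, D}; union {B, C, D}; ε-closure = {A, B, C, D, E}.
Read 'x': A→{B, C}, B→{B}, C→∅, D→∅, E→{C, D}; union {B, C, D}; ε-closure = {A, B, C, D, E}.
Read 'x': A→{B, C}, B→{B}, C→∅, D→∅, E→{C, D}; union {B, C, D}; ε-closure = {A, B, C, D, E}.
Read 'x': A→{B, C}, B→{B}, C→∅, D→∅, E→{C, D}; union {B, C, D}; ε-closure = {A, B, C, D, E}.
That set has 5 states.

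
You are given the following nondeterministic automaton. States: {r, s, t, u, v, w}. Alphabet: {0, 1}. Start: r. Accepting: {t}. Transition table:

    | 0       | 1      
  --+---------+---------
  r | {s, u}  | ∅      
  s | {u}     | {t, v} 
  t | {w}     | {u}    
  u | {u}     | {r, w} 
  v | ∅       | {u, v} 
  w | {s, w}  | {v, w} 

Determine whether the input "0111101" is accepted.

Yes

Start in {r}.
Read '0': r→{s, u}; now {s, u}.
Read '1': s→{t, v}, u→{r, w}; now {r, t, v, w}.
Read '1': r→∅, t→{u}, v→{u, v}, w→{v, w}; now {u, v, w}.
Read '1': u→{r, w}, v→{u, v}, w→{v, w}; now {r, u, v, w}.
Read '1': r→∅, u→{r, w}, v→{u, v}, w→{v, w}; now {r, u, v, w}.
Read '0': r→{s, u}, u→{u}, v→∅, w→{s, w}; now {s, u, w}.
Read '1': s→{t, v}, u→{r, w}, w→{v, w}; now {r, t, v, w}.
The final set {r, t, v, w} contains the accepting state t.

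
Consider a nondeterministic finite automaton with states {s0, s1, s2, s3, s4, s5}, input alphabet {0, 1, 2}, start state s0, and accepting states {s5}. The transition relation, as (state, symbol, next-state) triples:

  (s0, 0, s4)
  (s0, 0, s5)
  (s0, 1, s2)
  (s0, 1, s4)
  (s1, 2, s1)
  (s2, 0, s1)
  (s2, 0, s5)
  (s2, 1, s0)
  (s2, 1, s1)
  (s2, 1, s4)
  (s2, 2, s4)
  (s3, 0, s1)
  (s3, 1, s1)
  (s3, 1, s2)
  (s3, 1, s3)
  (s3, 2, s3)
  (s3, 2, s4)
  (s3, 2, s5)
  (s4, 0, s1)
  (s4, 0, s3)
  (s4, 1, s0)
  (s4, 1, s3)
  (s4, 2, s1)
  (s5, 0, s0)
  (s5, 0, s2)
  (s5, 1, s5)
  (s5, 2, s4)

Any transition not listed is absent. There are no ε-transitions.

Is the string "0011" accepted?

No

Start in {s0}.
Read '0': s0→{s4, s5}; now {s4, s5}.
Read '0': s4→{s1, s3}, s5→{s0, s2}; now {s0, s1, s2, s3}.
Read '1': s0→{s2, s4}, s1→∅, s2→{s0, s1, s4}, s3→{s1, s2, s3}; now {s0, s1, s2, s3, s4}.
Read '1': s0→{s2, s4}, s1→∅, s2→{s0, s1, s4}, s3→{s1, s2, s3}, s4→{s0, s3}; now {s0, s1, s2, s3, s4}.
The final set {s0, s1, s2, s3, s4} contains no accepting state.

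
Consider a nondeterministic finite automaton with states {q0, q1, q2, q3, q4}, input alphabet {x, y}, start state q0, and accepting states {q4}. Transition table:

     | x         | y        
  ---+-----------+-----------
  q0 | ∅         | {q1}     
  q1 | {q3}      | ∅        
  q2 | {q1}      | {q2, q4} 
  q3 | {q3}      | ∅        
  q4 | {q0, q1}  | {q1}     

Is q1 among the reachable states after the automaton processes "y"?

Start in {q0}.
Read 'y': q0→{q1}; now {q1}.
State q1 is in {q1}.

Yes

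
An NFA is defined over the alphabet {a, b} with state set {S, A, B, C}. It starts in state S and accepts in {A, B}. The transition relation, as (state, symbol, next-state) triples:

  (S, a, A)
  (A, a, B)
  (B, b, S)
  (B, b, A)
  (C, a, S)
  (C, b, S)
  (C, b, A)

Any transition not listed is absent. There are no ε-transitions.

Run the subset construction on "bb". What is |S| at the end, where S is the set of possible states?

Start in {S}.
Read 'b': S→∅; now ∅.
The set is empty and remains empty for the remaining 1 symbol.
That set has 0 states.

0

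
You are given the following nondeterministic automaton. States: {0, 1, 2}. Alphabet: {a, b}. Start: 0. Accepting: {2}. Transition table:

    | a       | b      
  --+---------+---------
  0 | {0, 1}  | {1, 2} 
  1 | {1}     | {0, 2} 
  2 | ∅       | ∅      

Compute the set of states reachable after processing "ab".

{0, 1, 2}

Start in {0}.
Read 'a': 0→{0, 1}; now {0, 1}.
Read 'b': 0→{1, 2}, 1→{0, 2}; now {0, 1, 2}.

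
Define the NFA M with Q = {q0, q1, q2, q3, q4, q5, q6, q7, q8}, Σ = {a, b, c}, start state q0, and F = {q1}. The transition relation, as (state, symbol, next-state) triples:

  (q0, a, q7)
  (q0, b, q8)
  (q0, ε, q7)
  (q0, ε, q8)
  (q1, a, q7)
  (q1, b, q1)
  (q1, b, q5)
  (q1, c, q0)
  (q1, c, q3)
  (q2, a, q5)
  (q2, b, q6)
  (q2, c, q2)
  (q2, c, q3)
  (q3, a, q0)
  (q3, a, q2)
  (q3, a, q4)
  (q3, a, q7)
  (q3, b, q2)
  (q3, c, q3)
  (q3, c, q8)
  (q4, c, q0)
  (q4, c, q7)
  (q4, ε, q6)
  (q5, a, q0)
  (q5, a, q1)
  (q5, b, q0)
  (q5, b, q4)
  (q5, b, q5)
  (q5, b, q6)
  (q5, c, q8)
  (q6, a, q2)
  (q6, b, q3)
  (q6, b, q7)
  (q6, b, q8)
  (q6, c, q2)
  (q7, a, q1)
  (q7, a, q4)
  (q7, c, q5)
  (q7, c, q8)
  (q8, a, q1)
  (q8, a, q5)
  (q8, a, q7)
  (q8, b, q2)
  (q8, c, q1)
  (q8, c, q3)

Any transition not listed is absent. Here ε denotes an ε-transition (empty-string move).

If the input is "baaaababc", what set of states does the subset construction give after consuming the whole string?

{q0, q1, q2, q3, q5, q7, q8}

Start: ε-closure({q0}) = {q0, q7, q8}.
Read 'b': {q0, q7, q8} → {q2, q8}.
Read 'a': {q2, q8} → {q1, q5, q7}.
Read 'a': {q1, q5, q7} → {q0, q1, q4, q6, q7, q8}.
Read 'a': {q0, q1, q4, q6, q7, q8} → {q1, q2, q4, q5, q6, q7}.
Read 'a': {q1, q2, q4, q5, q6, q7} → {q0, q1, q2, q4, q5, q6, q7, q8}.
Read 'b': {q0, q1, q2, q4, q5, q6, q7, q8} → {q0, q1, q2, q3, q4, q5, q6, q7, q8}.
Read 'a': {q0, q1, q2, q3, q4, q5, q6, q7, q8} → {q0, q1, q2, q4, q5, q6, q7, q8}.
Read 'b': {q0, q1, q2, q4, q5, q6, q7, q8} → {q0, q1, q2, q3, q4, q5, q6, q7, q8}.
Read 'c': {q0, q1, q2, q3, q4, q5, q6, q7, q8} → {q0, q1, q2, q3, q5, q7, q8}.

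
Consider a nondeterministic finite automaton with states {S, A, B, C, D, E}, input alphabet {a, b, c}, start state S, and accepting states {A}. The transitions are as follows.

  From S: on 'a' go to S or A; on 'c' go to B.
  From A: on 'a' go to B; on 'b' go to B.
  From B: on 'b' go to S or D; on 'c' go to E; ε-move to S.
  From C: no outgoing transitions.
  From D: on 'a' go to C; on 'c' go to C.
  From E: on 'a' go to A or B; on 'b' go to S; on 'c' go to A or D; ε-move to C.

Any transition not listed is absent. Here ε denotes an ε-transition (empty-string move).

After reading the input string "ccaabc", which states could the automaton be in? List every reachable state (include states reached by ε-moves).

Start in {S}.
Read 'c': {S} → {S, B}.
Read 'c': {S, B} → {S, B, C, E}.
Read 'a': {S, B, C, E} → {S, A, B}.
Read 'a': {S, A, B} → {S, A, B}.
Read 'b': {S, A, B} → {S, B, D}.
Read 'c': {S, B, D} → {S, B, C, E}.

{S, B, C, E}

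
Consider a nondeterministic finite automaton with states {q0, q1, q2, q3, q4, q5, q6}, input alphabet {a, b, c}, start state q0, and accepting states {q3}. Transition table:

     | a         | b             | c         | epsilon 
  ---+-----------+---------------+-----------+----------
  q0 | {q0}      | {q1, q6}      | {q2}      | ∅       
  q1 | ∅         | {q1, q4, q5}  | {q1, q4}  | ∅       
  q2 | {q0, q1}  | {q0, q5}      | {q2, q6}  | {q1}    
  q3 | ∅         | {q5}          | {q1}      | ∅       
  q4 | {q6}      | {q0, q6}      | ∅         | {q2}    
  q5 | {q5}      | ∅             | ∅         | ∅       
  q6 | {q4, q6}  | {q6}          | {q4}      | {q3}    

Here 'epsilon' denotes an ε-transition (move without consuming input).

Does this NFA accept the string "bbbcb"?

Yes

Start in {q0}.
Read 'b': q0→{q1, q6}; union {q1, q6}; ε-closure = {q1, q3, q6}.
Read 'b': q1→{q1, q4, q5}, q3→{q5}, q6→{q6}; union {q1, q4, q5, q6}; ε-closure = {q1, q2, q3, q4, q5, q6}.
Read 'b': q1→{q1, q4, q5}, q2→{q0, q5}, q3→{q5}, q4→{q0, q6}, q5→∅, q6→{q6}; union {q0, q1, q4, q5, q6}; ε-closure = {q0, q1, q2, q3, q4, q5, q6}.
Read 'c': q0→{q2}, q1→{q1, q4}, q2→{q2, q6}, q3→{q1}, q4→∅, q5→∅, q6→{q4}; union {q1, q2, q4, q6}; ε-closure = {q1, q2, q3, q4, q6}.
Read 'b': q1→{q1, q4, q5}, q2→{q0, q5}, q3→{q5}, q4→{q0, q6}, q6→{q6}; union {q0, q1, q4, q5, q6}; ε-closure = {q0, q1, q2, q3, q4, q5, q6}.
The final set {q0, q1, q2, q3, q4, q5, q6} contains the accepting state q3.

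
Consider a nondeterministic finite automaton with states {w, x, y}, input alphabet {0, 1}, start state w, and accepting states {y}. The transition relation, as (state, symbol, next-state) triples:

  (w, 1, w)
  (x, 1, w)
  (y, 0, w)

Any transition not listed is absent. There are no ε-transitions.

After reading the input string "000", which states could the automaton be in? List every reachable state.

∅

Start in {w}.
Read '0': w→∅; now ∅.
The set is empty and remains empty for the remaining 2 symbols.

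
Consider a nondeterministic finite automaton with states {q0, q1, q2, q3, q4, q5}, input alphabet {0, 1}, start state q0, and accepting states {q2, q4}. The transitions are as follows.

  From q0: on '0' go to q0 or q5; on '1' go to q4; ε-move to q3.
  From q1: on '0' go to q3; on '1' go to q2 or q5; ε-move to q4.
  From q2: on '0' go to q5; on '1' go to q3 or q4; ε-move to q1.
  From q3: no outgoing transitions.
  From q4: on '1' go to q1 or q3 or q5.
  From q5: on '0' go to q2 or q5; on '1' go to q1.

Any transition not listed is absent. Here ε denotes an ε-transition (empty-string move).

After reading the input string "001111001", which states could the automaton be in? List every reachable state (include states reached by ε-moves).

{q1, q2, q3, q4, q5}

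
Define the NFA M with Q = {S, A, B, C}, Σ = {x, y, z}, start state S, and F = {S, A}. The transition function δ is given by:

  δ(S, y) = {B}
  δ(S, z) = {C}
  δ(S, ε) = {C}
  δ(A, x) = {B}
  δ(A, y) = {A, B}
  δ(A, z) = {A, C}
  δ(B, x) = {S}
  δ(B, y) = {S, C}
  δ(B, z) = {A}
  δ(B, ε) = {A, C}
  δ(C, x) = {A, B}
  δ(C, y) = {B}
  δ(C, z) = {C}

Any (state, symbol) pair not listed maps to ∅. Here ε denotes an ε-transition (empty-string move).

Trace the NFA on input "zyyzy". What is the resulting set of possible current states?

Start: ε-closure({S}) = {S, C}.
Read 'z': {S, C} → {C}.
Read 'y': {C} → {A, B, C}.
Read 'y': {A, B, C} → {S, A, B, C}.
Read 'z': {S, A, B, C} → {A, C}.
Read 'y': {A, C} → {A, B, C}.

{A, B, C}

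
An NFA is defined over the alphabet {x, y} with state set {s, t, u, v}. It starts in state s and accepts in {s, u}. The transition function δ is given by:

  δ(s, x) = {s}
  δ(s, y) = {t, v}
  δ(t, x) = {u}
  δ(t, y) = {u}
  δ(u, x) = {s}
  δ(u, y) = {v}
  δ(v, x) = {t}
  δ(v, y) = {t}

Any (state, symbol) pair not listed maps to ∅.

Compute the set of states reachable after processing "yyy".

{u, v}

Start in {s}.
Read 'y': {s} → {t, v}.
Read 'y': {t, v} → {t, u}.
Read 'y': {t, u} → {u, v}.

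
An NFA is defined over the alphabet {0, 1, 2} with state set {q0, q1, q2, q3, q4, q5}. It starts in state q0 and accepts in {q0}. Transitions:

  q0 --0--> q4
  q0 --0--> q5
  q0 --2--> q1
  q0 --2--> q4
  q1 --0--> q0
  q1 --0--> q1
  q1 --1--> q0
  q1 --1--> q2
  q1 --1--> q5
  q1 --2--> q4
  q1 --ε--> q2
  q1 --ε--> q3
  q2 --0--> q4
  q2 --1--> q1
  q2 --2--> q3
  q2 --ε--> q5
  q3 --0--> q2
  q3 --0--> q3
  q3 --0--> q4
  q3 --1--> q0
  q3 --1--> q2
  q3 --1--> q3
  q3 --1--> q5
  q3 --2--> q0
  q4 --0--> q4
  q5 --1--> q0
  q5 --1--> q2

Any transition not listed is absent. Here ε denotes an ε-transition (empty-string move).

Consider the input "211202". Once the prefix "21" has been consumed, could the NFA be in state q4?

Start in {q0}.
Read '2': {q0} → {q1, q2, q3, q4, q5}.
Read '1': {q1, q2, q3, q4, q5} → {q0, q1, q2, q3, q5}.
State q4 is not in {q0, q1, q2, q3, q5}.

No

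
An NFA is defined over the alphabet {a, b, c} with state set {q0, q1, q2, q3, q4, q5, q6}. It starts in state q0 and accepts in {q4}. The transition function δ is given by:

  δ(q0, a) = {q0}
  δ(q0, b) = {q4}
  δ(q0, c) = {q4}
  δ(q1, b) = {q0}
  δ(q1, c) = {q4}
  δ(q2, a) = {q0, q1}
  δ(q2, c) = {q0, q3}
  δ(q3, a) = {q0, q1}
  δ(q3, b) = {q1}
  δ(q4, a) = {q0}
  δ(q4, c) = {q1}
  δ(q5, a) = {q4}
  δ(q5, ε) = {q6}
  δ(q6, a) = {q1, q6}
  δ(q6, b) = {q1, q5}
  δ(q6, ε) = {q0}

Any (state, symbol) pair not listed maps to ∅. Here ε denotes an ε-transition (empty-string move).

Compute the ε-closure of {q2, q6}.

{q0, q2, q6}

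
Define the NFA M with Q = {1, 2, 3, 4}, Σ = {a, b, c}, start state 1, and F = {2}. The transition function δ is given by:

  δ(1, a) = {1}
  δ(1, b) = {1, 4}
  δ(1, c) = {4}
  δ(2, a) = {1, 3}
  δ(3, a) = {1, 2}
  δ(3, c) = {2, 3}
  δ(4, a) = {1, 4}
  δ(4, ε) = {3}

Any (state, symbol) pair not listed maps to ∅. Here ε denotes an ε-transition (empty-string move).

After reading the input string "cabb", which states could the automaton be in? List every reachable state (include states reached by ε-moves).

{1, 3, 4}

Start in {1}.
Read 'c': {1} → {3, 4}.
Read 'a': {3, 4} → {1, 2, 3, 4}.
Read 'b': {1, 2, 3, 4} → {1, 3, 4}.
Read 'b': {1, 3, 4} → {1, 3, 4}.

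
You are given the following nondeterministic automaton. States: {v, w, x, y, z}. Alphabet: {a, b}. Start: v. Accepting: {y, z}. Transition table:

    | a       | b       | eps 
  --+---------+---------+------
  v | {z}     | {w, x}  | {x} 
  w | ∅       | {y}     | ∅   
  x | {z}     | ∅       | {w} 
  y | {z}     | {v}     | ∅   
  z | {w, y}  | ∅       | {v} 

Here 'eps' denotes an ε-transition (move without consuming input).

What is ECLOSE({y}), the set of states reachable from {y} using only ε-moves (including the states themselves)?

{y}

Begin with {y}.
No ε-moves leave this set, so the closure equals the set itself.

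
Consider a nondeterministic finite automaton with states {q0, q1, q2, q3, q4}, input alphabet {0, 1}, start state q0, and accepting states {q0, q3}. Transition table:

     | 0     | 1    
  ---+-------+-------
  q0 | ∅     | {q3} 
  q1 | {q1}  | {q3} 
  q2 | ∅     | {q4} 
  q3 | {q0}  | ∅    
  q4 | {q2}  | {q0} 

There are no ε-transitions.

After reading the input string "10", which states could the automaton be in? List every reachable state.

Start in {q0}.
Read '1': {q0} → {q3}.
Read '0': {q3} → {q0}.

{q0}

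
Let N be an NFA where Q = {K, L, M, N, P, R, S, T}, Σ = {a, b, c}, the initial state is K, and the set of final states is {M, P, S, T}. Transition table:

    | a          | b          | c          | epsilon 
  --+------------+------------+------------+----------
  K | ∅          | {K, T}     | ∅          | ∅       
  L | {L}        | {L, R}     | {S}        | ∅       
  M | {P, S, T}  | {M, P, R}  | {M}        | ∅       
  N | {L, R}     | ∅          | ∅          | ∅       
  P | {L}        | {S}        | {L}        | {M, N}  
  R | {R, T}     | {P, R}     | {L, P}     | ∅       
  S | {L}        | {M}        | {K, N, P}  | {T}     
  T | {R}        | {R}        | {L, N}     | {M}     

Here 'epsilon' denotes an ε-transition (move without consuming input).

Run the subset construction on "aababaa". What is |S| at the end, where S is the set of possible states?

Start in {K}.
Read 'a': {K} → ∅.
The set is empty and remains empty for the remaining 6 symbols.
That set has 0 states.

0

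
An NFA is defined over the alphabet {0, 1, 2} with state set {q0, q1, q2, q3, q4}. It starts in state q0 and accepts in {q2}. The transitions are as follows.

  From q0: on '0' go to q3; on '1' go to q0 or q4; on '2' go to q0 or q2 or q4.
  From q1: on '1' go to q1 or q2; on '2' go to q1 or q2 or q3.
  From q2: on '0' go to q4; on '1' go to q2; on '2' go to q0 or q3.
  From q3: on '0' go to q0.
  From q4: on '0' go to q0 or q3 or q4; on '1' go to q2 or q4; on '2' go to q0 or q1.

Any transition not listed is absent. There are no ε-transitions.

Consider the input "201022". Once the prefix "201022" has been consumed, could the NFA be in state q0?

Yes

Start in {q0}.
Read '2': {q0} → {q0, q2, q4}.
Read '0': {q0, q2, q4} → {q0, q3, q4}.
Read '1': {q0, q3, q4} → {q0, q2, q4}.
Read '0': {q0, q2, q4} → {q0, q3, q4}.
Read '2': {q0, q3, q4} → {q0, q1, q2, q4}.
Read '2': {q0, q1, q2, q4} → {q0, q1, q2, q3, q4}.
State q0 is in {q0, q1, q2, q3, q4}.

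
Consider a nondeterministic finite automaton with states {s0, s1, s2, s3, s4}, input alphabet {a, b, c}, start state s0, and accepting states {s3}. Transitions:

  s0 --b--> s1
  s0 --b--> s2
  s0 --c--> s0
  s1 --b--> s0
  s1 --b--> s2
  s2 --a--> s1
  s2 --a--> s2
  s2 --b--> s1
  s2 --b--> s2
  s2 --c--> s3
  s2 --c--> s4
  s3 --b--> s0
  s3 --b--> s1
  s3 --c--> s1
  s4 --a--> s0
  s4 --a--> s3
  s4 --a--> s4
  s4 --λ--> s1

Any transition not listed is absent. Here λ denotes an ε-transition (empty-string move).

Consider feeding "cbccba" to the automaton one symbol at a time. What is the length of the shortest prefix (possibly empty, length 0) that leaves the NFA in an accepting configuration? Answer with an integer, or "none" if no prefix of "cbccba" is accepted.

Start in {s0}.
Read 'c': {s0} → {s0}.
Read 'b': {s0} → {s1, s2}.
Read 'c': {s1, s2} → {s1, s3, s4}.
None of the earlier sets intersect F, but {s1, s3, s4} does.

3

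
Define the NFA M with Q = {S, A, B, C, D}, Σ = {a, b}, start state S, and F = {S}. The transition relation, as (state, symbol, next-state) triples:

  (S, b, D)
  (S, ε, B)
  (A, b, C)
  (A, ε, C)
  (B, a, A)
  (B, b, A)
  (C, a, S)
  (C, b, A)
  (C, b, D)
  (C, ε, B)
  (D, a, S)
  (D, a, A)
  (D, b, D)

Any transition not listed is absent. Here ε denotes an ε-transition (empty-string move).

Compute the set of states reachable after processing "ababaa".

Start: ε-closure({S}) = {S, B}.
Read 'a': {S, B} → {A, B, C}.
Read 'b': {A, B, C} → {A, B, C, D}.
Read 'a': {A, B, C, D} → {S, A, B, C}.
Read 'b': {S, A, B, C} → {A, B, C, D}.
Read 'a': {A, B, C, D} → {S, A, B, C}.
Read 'a': {S, A, B, C} → {S, A, B, C}.

{S, A, B, C}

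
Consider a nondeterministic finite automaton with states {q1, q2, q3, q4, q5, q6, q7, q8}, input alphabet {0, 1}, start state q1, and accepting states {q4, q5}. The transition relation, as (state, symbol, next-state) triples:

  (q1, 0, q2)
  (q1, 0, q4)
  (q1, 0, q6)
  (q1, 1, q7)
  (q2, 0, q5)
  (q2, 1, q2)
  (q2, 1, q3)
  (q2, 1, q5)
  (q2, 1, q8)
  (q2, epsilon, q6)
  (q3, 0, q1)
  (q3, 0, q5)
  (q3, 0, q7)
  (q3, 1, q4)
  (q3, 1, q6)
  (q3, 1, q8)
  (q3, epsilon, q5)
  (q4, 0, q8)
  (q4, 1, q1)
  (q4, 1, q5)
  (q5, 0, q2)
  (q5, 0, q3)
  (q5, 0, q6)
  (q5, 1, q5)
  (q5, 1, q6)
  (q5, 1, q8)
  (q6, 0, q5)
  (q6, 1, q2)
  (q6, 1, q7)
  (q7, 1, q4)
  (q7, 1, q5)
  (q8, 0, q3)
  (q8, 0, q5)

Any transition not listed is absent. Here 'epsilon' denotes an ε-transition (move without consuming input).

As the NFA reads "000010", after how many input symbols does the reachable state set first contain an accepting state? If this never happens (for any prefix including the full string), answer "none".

Start in {q1}.
Read '0': q1→{q2, q4, q6}; now {q2, q4, q6}.
None of the earlier sets intersect F, but {q2, q4, q6} does.

1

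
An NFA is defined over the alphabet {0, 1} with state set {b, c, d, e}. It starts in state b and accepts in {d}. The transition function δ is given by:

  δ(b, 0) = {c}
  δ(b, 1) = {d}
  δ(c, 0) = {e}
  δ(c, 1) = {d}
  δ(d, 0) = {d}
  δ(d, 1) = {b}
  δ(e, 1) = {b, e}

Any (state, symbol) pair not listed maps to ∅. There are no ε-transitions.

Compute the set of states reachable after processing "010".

{d}

Start in {b}.
Read '0': b→{c}; now {c}.
Read '1': c→{d}; now {d}.
Read '0': d→{d}; now {d}.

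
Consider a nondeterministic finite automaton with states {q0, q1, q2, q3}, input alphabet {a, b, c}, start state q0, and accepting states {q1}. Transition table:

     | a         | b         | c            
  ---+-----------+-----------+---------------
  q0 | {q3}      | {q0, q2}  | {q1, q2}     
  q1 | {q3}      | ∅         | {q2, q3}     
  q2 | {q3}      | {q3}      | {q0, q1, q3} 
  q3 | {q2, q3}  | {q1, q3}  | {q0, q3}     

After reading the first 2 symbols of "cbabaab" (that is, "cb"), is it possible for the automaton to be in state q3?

Start in {q0}.
Read 'c': {q0} → {q1, q2}.
Read 'b': {q1, q2} → {q3}.
State q3 is in {q3}.

Yes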